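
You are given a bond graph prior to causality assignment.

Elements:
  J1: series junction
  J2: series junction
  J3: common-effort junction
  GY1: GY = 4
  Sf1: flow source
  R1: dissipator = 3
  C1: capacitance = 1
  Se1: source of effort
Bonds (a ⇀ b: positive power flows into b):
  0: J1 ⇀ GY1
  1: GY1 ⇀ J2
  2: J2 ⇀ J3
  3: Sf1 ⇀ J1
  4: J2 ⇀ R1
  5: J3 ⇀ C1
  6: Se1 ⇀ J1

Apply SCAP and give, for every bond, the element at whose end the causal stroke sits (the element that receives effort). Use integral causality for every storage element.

b0 |J1
b1 |J2
b2 |J2
b3 |Sf1
b4 |R1
b5 |J3
b6 |J1

bond 3 |Sf1  (Sf1 fixes flow; stroke at Sf1)
bond 6 |J1  (source Se1 imposes e)
bond 0 |J1  (1-jn J1 has f-setter on 3)
bond 1 |J2  (GY1: gyrator matches bond 0)
bond 5 |J3  (C1 integral (e out))
bond 2 |J2  (J3 effort already set via bond 5)
bond 4 |R1  (only one flow-in slot at J2)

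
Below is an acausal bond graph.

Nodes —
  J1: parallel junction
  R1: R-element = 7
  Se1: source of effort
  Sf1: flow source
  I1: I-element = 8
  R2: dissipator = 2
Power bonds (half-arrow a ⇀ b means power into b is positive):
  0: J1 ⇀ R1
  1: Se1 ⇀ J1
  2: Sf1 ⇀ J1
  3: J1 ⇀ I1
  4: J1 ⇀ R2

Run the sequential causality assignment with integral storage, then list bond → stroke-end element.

b1 stroke at J1  (source Se1 imposes e)
b2 stroke at Sf1  (Sf1 fixes flow; stroke at Sf1)
b0 stroke at R1  (J1: bond 1 brought effort, rest push out)
b3 stroke at I1  (0-jn J1 has e-setter on 1)
b4 stroke at R2  (J1: bond 1 brought effort, rest push out)

b0 stroke at R1
b1 stroke at J1
b2 stroke at Sf1
b3 stroke at I1
b4 stroke at R2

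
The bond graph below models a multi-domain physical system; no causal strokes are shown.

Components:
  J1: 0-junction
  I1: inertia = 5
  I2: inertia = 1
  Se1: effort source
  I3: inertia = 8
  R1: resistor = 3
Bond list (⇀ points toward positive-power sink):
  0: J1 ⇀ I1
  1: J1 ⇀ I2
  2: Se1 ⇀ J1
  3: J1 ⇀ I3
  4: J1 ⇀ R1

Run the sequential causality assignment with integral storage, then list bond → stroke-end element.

#0 →I1
#1 →I2
#2 →J1
#3 →I3
#4 →R1

bond 2 |J1  (Se1: effort source, stroke at far end)
bond 0 |I1  (J1: bond 2 brought effort, rest push out)
bond 1 |I2  (common-e at J1 fixed by 2)
bond 3 |I3  (0-jn J1 has e-setter on 2)
bond 4 |R1  (0-jn J1 has e-setter on 2)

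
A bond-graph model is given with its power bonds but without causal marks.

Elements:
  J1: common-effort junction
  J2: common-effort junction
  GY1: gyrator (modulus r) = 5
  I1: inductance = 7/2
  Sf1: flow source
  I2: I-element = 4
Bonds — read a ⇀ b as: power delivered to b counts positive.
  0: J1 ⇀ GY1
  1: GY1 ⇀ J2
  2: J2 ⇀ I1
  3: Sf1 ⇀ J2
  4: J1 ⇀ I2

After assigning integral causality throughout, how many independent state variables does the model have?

bond 3 stroke at Sf1  (Sf1: flow source, stroke at near end)
bond 2 stroke at I1  (prefer integral on I1)
bond 1 stroke at J2  (J2: last free bond brings effort in)
bond 0 stroke at J1  (GY1 both-in/both-out from 1)
bond 4 stroke at I2  (J1 effort already set via bond 0)

2  (I1, I2 all integral)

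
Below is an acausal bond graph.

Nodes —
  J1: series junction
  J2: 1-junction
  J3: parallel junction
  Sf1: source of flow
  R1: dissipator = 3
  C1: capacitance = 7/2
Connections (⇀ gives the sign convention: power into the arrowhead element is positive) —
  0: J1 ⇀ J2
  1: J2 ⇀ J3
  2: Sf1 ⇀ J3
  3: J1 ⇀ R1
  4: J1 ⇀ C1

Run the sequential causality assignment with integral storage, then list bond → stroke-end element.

bond 2 →Sf1  (source Sf1 imposes f)
bond 1 →J3  (closing 0-jn rule on J3)
bond 0 →J2  (J2 flow already set via bond 1)
bond 3 →J1  (common-f at J1 fixed by 0)
bond 4 →J1  (J1: bond 0 brought flow, rest push out)

β0 stroke→J2
β1 stroke→J3
β2 stroke→Sf1
β3 stroke→J1
β4 stroke→J1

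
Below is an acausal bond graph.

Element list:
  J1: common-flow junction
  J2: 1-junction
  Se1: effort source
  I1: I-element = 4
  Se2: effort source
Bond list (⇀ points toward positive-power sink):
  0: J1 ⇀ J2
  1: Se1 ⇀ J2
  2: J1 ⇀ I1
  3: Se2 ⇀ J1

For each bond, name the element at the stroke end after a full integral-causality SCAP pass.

#1 stroke at J2  (source Se1 imposes e)
#3 stroke at J1  (source Se2 imposes e)
#0 stroke at J1  (J2: last free bond brings flow in)
#2 stroke at I1  (only one flow-in slot at J1)

β0 →J1
β1 →J2
β2 →I1
β3 →J1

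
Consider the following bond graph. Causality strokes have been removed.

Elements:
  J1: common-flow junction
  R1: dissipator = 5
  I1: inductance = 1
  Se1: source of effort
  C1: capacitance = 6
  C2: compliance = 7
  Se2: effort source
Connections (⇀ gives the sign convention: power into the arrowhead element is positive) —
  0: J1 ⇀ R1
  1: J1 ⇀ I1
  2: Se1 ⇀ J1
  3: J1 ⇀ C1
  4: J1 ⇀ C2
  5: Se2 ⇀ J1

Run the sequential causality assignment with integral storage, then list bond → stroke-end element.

bond 0 stroke→J1
bond 1 stroke→I1
bond 2 stroke→J1
bond 3 stroke→J1
bond 4 stroke→J1
bond 5 stroke→J1

bond 2 →J1  (Se1 fixes effort; stroke away)
bond 5 →J1  (Se2 (Se) sets effort on bond)
bond 1 →I1  (prefer integral on I1)
bond 0 →J1  (common-f at J1 fixed by 1)
bond 3 →J1  (common-f at J1 fixed by 1)
bond 4 →J1  (1-jn J1 has f-setter on 1)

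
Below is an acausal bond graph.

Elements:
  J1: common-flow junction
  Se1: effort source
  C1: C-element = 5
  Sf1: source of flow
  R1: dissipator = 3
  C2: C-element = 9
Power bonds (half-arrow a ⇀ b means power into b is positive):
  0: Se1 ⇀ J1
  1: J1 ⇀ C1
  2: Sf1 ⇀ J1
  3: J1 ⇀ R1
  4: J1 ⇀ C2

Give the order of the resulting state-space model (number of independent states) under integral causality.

2  (C1, C2 all integral)

b0 →J1  (Se1 (Se) sets effort on bond)
b2 →Sf1  (Sf1: flow source, stroke at near end)
b1 →J1  (J1 flow already set via bond 2)
b3 →J1  (J1 flow already set via bond 2)
b4 →J1  (J1: bond 2 brought flow, rest push out)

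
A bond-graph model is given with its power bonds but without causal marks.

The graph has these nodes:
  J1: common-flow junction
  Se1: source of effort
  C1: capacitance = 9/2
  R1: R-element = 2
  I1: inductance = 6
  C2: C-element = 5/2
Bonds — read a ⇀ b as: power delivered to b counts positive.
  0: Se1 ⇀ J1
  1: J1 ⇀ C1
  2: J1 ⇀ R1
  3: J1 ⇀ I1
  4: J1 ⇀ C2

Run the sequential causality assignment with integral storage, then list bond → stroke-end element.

#0 stroke→J1  (Se1 fixes effort; stroke away)
#1 stroke→J1  (C1: C, integral causality)
#3 stroke→I1  (I1: I, integral causality)
#2 stroke→J1  (common-f at J1 fixed by 3)
#4 stroke→J1  (common-f at J1 fixed by 3)

β0 |J1
β1 |J1
β2 |J1
β3 |I1
β4 |J1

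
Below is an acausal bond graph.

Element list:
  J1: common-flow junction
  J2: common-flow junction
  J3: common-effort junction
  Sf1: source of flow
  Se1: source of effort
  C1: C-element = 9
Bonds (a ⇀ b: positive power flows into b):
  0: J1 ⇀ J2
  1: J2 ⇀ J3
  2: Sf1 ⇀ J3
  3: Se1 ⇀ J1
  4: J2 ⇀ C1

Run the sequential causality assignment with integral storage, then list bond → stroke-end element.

bond 2 stroke at Sf1  (Sf1: flow source, stroke at near end)
bond 3 stroke at J1  (Se1 fixes effort; stroke away)
bond 0 stroke at J2  (only one flow-in slot at J1)
bond 1 stroke at J3  (J3 needs exactly one e-in)
bond 4 stroke at J2  (common-f at J2 fixed by 1)

bond 0 →J2
bond 1 →J3
bond 2 →Sf1
bond 3 →J1
bond 4 →J2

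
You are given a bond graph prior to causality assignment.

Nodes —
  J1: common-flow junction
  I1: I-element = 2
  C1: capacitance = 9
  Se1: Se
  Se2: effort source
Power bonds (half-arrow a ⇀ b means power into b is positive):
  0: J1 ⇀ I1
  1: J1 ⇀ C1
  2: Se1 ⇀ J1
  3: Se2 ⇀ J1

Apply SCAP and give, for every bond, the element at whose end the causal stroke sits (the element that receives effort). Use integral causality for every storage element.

bond 2 |J1  (source Se1 imposes e)
bond 3 |J1  (Se2: effort source, stroke at far end)
bond 0 |I1  (I1: I, integral causality)
bond 1 |J1  (1-jn J1 has f-setter on 0)

bond 0 →I1
bond 1 →J1
bond 2 →J1
bond 3 →J1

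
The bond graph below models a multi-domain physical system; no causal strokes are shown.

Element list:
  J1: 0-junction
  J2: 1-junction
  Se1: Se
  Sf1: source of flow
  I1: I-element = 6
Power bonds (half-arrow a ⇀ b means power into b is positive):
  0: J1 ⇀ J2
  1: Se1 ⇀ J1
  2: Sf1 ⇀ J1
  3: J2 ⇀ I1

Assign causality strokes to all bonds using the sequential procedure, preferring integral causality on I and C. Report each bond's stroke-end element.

#0 stroke→J2
#1 stroke→J1
#2 stroke→Sf1
#3 stroke→I1

#1 stroke at J1  (Se1: effort source, stroke at far end)
#2 stroke at Sf1  (source Sf1 imposes f)
#0 stroke at J2  (J1 effort already set via bond 1)
#3 stroke at I1  (J2 needs exactly one f-in)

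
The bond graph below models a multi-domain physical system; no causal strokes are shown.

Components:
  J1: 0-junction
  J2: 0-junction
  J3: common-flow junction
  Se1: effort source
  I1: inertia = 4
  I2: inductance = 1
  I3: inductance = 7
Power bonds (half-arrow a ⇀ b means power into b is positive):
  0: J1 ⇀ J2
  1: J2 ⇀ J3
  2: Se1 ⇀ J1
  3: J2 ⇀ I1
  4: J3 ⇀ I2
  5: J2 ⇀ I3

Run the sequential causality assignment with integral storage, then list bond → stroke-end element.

β2 →J1  (Se1: effort source, stroke at far end)
β0 →J2  (J1 effort already set via bond 2)
β1 →J3  (common-e at J2 fixed by 0)
β3 →I1  (J2 effort already set via bond 0)
β5 →I3  (J2: bond 0 brought effort, rest push out)
β4 →I2  (only one flow-in slot at J3)

b0 |J2
b1 |J3
b2 |J1
b3 |I1
b4 |I2
b5 |I3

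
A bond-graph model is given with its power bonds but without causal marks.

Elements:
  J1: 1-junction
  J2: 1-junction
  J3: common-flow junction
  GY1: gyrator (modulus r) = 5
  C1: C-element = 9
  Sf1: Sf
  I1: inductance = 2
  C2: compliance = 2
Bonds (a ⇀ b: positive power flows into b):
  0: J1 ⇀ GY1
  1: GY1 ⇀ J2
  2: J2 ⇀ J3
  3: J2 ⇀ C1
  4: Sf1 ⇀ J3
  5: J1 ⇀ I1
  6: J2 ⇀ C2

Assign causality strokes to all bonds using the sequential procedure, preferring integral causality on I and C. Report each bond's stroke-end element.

b0 |J1
b1 |J2
b2 |J3
b3 |J2
b4 |Sf1
b5 |I1
b6 |J2

b4 stroke→Sf1  (Sf1 fixes flow; stroke at Sf1)
b2 stroke→J3  (1-jn J3 has f-setter on 4)
b1 stroke→J2  (1-jn J2 has f-setter on 2)
b3 stroke→J2  (J2: bond 2 brought flow, rest push out)
b6 stroke→J2  (common-f at J2 fixed by 2)
b0 stroke→J1  (through GY1, causality inverts; strokes same side of GY1)
b5 stroke→I1  (J1: last free bond brings flow in)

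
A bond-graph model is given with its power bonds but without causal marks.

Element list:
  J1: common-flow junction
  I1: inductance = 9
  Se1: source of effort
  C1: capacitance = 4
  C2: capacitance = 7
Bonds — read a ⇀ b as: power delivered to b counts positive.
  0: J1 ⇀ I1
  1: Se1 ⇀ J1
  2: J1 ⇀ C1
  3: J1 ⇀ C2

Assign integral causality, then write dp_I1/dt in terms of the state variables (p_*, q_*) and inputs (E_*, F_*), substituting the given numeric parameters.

bond 1 stroke at J1  (Se1: effort source, stroke at far end)
bond 0 stroke at I1  (I1 integral (f out))
bond 2 stroke at J1  (J1 flow already set via bond 0)
bond 3 stroke at J1  (J1: bond 0 brought flow, rest push out)

dp_I1/dt = E_Se1 - q_C1/4 - q_C2/7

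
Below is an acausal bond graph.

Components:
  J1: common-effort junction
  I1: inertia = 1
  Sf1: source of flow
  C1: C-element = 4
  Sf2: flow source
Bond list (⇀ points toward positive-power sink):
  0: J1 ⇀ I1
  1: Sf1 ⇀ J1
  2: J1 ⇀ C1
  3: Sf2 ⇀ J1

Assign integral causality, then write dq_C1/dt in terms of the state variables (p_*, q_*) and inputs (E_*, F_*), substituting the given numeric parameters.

dq_C1/dt = F_Sf1 + F_Sf2 - p_I1

β1 |Sf1  (Sf1: flow source, stroke at near end)
β3 |Sf2  (Sf2 (Sf) sets flow on bond)
β0 |I1  (I1 outputs flow p/I1)
β2 |J1  (J1: last free bond brings effort in)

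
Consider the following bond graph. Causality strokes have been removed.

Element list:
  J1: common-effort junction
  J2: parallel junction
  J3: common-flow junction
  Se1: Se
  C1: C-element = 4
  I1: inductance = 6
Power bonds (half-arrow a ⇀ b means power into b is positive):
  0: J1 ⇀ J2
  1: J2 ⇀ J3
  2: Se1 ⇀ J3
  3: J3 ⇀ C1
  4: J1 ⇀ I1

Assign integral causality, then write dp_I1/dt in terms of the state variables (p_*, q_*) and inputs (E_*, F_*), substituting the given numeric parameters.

dp_I1/dt = -E_Se1 + q_C1/4

bond 2 stroke→J3  (Se1: effort source, stroke at far end)
bond 3 stroke→J3  (C1: C, integral causality)
bond 1 stroke→J2  (J3 needs exactly one f-in)
bond 0 stroke→J1  (J2: bond 1 brought effort, rest push out)
bond 4 stroke→I1  (J1: bond 0 brought effort, rest push out)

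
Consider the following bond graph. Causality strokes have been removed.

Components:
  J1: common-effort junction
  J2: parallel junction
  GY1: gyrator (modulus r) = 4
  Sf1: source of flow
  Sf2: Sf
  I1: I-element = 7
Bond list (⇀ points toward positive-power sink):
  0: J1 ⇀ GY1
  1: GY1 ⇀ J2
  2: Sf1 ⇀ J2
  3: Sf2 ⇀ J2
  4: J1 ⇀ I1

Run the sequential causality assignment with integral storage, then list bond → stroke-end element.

b0 stroke at J1
b1 stroke at J2
b2 stroke at Sf1
b3 stroke at Sf2
b4 stroke at I1

#2 |Sf1  (Sf1 (Sf) sets flow on bond)
#3 |Sf2  (source Sf2 imposes f)
#1 |J2  (J2: last free bond brings effort in)
#0 |J1  (through GY1, causality inverts; strokes same side of GY1)
#4 |I1  (J1 effort already set via bond 0)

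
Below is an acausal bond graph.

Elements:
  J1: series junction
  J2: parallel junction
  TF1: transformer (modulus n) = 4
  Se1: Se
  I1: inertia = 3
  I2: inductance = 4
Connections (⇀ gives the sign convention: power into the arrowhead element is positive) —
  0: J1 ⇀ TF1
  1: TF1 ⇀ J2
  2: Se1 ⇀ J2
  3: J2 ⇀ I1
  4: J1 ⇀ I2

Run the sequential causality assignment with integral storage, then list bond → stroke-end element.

β0 |J1
β1 |TF1
β2 |J2
β3 |I1
β4 |I2

bond 2 →J2  (source Se1 imposes e)
bond 1 →TF1  (common-e at J2 fixed by 2)
bond 3 →I1  (0-jn J2 has e-setter on 2)
bond 0 →J1  (TF TF1: opposite of bond 1)
bond 4 →I2  (closing 1-jn rule on J1)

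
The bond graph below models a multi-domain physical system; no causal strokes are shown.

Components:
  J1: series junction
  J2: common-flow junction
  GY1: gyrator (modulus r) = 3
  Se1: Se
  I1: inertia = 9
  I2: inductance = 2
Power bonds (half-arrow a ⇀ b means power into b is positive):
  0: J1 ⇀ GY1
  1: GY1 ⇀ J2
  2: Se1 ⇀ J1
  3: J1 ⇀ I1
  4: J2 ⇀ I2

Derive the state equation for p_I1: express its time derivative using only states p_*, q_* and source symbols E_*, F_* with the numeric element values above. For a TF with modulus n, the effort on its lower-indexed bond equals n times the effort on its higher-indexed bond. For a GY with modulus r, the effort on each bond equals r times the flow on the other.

dp_I1/dt = E_Se1 - 3*p_I2/2

β2 |J1  (source Se1 imposes e)
β3 |I1  (I1 outputs flow p/I1)
β0 |J1  (common-f at J1 fixed by 3)
β1 |J2  (GY GY1: same side as bond 0)
β4 |I2  (only one flow-in slot at J2)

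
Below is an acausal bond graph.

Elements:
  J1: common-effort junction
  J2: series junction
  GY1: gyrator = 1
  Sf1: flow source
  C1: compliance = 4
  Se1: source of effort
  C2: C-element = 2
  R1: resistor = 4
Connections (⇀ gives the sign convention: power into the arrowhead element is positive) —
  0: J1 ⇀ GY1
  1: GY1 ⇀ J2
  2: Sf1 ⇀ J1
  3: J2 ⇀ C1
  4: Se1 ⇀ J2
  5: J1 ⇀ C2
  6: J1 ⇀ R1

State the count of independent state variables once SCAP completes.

2  (C1, C2 all integral)

bond 2 |Sf1  (Sf1: flow source, stroke at near end)
bond 4 |J2  (Se1: effort source, stroke at far end)
bond 3 |J2  (prefer integral on C1)
bond 1 |GY1  (J2 needs exactly one f-in)
bond 0 |GY1  (through GY1, causality inverts; strokes same side of GY1)
bond 5 |J1  (C2 integral (e out))
bond 6 |R1  (common-e at J1 fixed by 5)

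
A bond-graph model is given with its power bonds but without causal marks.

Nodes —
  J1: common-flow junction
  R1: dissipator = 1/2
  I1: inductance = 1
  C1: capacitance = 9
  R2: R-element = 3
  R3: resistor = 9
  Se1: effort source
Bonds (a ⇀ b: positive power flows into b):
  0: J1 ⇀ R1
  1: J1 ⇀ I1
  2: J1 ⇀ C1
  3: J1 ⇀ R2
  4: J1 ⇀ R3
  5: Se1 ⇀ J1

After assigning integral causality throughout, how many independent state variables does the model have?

#5 →J1  (Se1 (Se) sets effort on bond)
#1 →I1  (I1 integral (f out))
#0 →J1  (J1 flow already set via bond 1)
#2 →J1  (1-jn J1 has f-setter on 1)
#3 →J1  (J1 flow already set via bond 1)
#4 →J1  (J1: bond 1 brought flow, rest push out)

2  (C1, I1 all integral)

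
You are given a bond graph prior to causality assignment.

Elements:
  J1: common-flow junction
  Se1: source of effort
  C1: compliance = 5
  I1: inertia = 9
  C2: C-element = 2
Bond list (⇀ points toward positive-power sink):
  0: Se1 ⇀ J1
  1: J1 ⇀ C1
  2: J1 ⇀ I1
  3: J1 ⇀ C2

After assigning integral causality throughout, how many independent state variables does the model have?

3  (C1, C2, I1 all integral)

β0 →J1  (Se1: effort source, stroke at far end)
β1 →J1  (prefer integral on C1)
β2 →I1  (I1 outputs flow p/I1)
β3 →J1  (J1 flow already set via bond 2)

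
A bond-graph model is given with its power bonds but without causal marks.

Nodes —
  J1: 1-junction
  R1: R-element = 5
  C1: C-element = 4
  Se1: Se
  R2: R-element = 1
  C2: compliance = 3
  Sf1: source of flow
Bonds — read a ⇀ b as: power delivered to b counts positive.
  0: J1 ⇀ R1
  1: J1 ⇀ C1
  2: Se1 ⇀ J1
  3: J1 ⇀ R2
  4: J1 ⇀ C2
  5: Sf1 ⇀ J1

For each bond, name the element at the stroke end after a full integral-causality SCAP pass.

bond 0 stroke at J1
bond 1 stroke at J1
bond 2 stroke at J1
bond 3 stroke at J1
bond 4 stroke at J1
bond 5 stroke at Sf1

#2 |J1  (source Se1 imposes e)
#5 |Sf1  (Sf1 fixes flow; stroke at Sf1)
#0 |J1  (common-f at J1 fixed by 5)
#1 |J1  (common-f at J1 fixed by 5)
#3 |J1  (common-f at J1 fixed by 5)
#4 |J1  (1-jn J1 has f-setter on 5)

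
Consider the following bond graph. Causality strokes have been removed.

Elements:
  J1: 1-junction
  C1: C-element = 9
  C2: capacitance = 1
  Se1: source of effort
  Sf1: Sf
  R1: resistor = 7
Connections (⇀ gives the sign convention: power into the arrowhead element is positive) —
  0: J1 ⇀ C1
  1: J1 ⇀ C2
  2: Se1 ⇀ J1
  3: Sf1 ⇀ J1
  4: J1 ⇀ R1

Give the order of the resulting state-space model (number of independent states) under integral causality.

#2 |J1  (Se1 fixes effort; stroke away)
#3 |Sf1  (Sf1 (Sf) sets flow on bond)
#0 |J1  (common-f at J1 fixed by 3)
#1 |J1  (J1 flow already set via bond 3)
#4 |J1  (1-jn J1 has f-setter on 3)

2  (C1, C2 all integral)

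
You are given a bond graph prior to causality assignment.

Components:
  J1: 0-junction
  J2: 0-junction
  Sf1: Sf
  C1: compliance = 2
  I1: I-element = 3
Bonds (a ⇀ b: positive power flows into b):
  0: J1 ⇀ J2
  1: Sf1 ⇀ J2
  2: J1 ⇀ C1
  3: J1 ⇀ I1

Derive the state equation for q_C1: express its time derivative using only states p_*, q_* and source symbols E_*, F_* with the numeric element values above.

dq_C1/dt = F_Sf1 - p_I1/3

bond 1 →Sf1  (Sf1 (Sf) sets flow on bond)
bond 0 →J2  (only one effort-in slot at J2)
bond 2 →J1  (C1 outputs effort q/C1)
bond 3 →I1  (J1 effort already set via bond 2)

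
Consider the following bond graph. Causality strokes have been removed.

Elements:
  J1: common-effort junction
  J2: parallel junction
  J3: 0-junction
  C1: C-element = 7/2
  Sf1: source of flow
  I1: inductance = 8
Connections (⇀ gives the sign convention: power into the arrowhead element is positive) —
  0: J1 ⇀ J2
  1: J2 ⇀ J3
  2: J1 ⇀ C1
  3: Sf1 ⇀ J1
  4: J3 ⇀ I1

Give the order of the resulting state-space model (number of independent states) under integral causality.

#3 stroke→Sf1  (Sf1: flow source, stroke at near end)
#2 stroke→J1  (C1 outputs effort q/C1)
#0 stroke→J2  (J1 effort already set via bond 2)
#1 stroke→J3  (J2 effort already set via bond 0)
#4 stroke→I1  (J3: bond 1 brought effort, rest push out)

2  (C1, I1 all integral)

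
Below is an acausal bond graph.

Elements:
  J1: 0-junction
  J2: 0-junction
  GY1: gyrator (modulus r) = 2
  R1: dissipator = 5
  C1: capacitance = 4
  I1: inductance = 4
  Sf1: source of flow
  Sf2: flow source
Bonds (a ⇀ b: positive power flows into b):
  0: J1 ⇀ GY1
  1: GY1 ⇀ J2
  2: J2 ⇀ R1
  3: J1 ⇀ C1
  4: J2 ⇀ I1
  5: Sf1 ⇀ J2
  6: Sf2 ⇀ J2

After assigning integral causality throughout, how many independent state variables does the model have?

β5 stroke at Sf1  (Sf1 (Sf) sets flow on bond)
β6 stroke at Sf2  (Sf2 (Sf) sets flow on bond)
β3 stroke at J1  (C1: C, integral causality)
β0 stroke at GY1  (J1 effort already set via bond 3)
β1 stroke at GY1  (GY GY1: same side as bond 0)
β4 stroke at I1  (I1 integral (f out))
β2 stroke at J2  (closing 0-jn rule on J2)

2  (C1, I1 all integral)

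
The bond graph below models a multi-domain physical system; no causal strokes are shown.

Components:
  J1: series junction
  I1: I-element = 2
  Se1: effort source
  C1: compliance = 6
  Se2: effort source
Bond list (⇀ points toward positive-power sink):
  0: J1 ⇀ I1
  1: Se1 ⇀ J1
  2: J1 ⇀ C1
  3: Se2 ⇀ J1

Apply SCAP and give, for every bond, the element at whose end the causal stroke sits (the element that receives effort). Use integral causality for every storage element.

#0 |I1
#1 |J1
#2 |J1
#3 |J1

b1 →J1  (Se1: effort source, stroke at far end)
b3 →J1  (source Se2 imposes e)
b0 →I1  (I1: I, integral causality)
b2 →J1  (1-jn J1 has f-setter on 0)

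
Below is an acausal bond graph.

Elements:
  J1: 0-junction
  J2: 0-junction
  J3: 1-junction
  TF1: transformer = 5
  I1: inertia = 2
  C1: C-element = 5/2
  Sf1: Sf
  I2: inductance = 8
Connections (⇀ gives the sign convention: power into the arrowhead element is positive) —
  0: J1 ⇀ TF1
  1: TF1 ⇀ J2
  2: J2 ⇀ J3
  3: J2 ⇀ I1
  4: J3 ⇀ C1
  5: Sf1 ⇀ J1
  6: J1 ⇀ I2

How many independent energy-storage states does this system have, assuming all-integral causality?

3  (C1, I1, I2 all integral)

β5 stroke at Sf1  (Sf1 fixes flow; stroke at Sf1)
β3 stroke at I1  (I1: I, integral causality)
β4 stroke at J3  (prefer integral on C1)
β2 stroke at J2  (closing 1-jn rule on J3)
β1 stroke at TF1  (0-jn J2 has e-setter on 2)
β0 stroke at J1  (TF TF1: opposite of bond 1)
β6 stroke at I2  (J1 effort already set via bond 0)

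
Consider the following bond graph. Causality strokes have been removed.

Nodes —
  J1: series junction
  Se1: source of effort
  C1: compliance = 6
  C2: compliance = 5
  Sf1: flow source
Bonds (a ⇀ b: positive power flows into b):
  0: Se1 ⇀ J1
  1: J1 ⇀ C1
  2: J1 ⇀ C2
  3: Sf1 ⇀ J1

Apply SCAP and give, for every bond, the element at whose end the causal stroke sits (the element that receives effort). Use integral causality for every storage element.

β0 →J1  (source Se1 imposes e)
β3 →Sf1  (source Sf1 imposes f)
β1 →J1  (1-jn J1 has f-setter on 3)
β2 →J1  (J1 flow already set via bond 3)

β0 |J1
β1 |J1
β2 |J1
β3 |Sf1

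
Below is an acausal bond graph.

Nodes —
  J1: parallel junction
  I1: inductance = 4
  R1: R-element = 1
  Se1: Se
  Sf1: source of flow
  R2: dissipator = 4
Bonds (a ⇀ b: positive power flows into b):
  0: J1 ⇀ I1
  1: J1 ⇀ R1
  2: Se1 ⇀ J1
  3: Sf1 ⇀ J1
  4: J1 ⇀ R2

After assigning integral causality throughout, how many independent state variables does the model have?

β2 stroke→J1  (Se1: effort source, stroke at far end)
β3 stroke→Sf1  (source Sf1 imposes f)
β0 stroke→I1  (J1 effort already set via bond 2)
β1 stroke→R1  (J1 effort already set via bond 2)
β4 stroke→R2  (J1: bond 2 brought effort, rest push out)

1  (I1 all integral)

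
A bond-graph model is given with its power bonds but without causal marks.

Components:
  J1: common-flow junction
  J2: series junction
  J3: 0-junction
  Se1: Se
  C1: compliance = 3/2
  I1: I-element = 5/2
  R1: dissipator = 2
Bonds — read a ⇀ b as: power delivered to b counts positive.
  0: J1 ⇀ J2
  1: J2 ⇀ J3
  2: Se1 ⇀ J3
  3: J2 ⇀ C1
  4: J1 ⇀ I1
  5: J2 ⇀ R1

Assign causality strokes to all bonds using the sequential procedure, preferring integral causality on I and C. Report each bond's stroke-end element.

b0 |J1
b1 |J2
b2 |J3
b3 |J2
b4 |I1
b5 |J2

β2 →J3  (Se1 fixes effort; stroke away)
β1 →J2  (J3 effort already set via bond 2)
β3 →J2  (C1: C, integral causality)
β4 →I1  (prefer integral on I1)
β0 →J1  (common-f at J1 fixed by 4)
β5 →J2  (1-jn J2 has f-setter on 0)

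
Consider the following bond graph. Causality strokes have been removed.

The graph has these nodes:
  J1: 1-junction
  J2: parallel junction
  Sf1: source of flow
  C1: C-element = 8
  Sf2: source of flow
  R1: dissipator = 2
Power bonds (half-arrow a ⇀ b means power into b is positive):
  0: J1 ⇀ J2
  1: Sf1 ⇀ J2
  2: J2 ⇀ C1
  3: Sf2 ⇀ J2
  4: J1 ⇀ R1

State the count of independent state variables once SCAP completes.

1  (C1 all integral)

bond 1 stroke→Sf1  (Sf1 (Sf) sets flow on bond)
bond 3 stroke→Sf2  (Sf2: flow source, stroke at near end)
bond 2 stroke→J2  (prefer integral on C1)
bond 0 stroke→J1  (common-e at J2 fixed by 2)
bond 4 stroke→R1  (J1 needs exactly one f-in)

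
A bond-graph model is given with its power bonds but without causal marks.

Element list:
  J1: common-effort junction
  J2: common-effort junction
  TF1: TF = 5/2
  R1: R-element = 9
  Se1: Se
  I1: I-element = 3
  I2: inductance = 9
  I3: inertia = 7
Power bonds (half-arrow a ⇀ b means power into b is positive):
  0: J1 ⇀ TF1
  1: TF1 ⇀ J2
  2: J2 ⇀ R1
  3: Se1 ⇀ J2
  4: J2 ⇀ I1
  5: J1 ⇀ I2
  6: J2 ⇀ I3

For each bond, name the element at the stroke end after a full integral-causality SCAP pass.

bond 0 stroke at J1
bond 1 stroke at TF1
bond 2 stroke at R1
bond 3 stroke at J2
bond 4 stroke at I1
bond 5 stroke at I2
bond 6 stroke at I3

bond 3 stroke→J2  (source Se1 imposes e)
bond 1 stroke→TF1  (common-e at J2 fixed by 3)
bond 2 stroke→R1  (common-e at J2 fixed by 3)
bond 4 stroke→I1  (0-jn J2 has e-setter on 3)
bond 6 stroke→I3  (0-jn J2 has e-setter on 3)
bond 0 stroke→J1  (TF TF1: opposite of bond 1)
bond 5 stroke→I2  (common-e at J1 fixed by 0)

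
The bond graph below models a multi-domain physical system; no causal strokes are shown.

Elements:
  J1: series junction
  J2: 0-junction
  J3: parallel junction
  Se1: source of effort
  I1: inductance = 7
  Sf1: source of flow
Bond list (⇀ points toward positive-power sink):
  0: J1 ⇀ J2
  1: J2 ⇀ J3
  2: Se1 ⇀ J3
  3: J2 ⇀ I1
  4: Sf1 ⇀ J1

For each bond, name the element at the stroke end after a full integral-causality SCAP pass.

b0 |J1
b1 |J2
b2 |J3
b3 |I1
b4 |Sf1

b2 |J3  (Se1 fixes effort; stroke away)
b4 |Sf1  (Sf1: flow source, stroke at near end)
b0 |J1  (J1: bond 4 brought flow, rest push out)
b1 |J2  (J3 effort already set via bond 2)
b3 |I1  (J2 effort already set via bond 1)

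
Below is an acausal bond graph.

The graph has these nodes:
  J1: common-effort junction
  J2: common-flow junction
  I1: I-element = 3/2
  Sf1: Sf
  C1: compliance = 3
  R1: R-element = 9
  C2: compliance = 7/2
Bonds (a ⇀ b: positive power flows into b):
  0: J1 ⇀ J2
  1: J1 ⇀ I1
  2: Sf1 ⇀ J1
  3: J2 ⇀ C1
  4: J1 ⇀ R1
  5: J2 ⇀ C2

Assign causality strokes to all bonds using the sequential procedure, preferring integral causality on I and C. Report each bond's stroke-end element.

b0 |J1
b1 |I1
b2 |Sf1
b3 |J2
b4 |R1
b5 |J2

bond 2 →Sf1  (Sf1: flow source, stroke at near end)
bond 1 →I1  (I1 integral (f out))
bond 3 →J2  (C1: C, integral causality)
bond 5 →J2  (prefer integral on C2)
bond 0 →J1  (only one flow-in slot at J2)
bond 4 →R1  (0-jn J1 has e-setter on 0)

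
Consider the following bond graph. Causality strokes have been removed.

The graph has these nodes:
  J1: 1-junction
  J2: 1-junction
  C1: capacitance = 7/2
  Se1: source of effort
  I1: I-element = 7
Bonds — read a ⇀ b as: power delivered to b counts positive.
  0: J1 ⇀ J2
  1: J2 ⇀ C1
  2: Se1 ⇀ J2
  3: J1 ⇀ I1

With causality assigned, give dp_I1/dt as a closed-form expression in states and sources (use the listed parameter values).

b2 stroke→J2  (Se1: effort source, stroke at far end)
b1 stroke→J2  (C1 integral (e out))
b0 stroke→J1  (J2: last free bond brings flow in)
b3 stroke→I1  (J1 needs exactly one f-in)

dp_I1/dt = E_Se1 - 2*q_C1/7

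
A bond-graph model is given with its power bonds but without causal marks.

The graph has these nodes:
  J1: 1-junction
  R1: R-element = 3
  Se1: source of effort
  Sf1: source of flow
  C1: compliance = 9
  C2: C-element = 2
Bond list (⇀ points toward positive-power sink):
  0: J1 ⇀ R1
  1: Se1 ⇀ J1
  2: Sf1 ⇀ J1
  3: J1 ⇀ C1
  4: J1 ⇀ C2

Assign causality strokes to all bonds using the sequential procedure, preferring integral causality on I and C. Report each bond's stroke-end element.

#0 stroke→J1
#1 stroke→J1
#2 stroke→Sf1
#3 stroke→J1
#4 stroke→J1

b1 stroke at J1  (Se1: effort source, stroke at far end)
b2 stroke at Sf1  (source Sf1 imposes f)
b0 stroke at J1  (J1: bond 2 brought flow, rest push out)
b3 stroke at J1  (J1 flow already set via bond 2)
b4 stroke at J1  (common-f at J1 fixed by 2)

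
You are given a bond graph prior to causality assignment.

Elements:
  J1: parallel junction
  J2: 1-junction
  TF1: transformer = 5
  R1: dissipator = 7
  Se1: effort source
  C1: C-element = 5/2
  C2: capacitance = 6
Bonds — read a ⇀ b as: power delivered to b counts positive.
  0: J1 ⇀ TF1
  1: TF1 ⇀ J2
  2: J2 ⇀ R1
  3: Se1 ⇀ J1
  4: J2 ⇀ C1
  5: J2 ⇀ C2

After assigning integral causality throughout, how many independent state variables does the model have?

b3 stroke→J1  (source Se1 imposes e)
b0 stroke→TF1  (J1 effort already set via bond 3)
b1 stroke→J2  (TF1 one-in-one-out from 0)
b4 stroke→J2  (prefer integral on C1)
b5 stroke→J2  (C2: C, integral causality)
b2 stroke→R1  (J2 needs exactly one f-in)

2  (C1, C2 all integral)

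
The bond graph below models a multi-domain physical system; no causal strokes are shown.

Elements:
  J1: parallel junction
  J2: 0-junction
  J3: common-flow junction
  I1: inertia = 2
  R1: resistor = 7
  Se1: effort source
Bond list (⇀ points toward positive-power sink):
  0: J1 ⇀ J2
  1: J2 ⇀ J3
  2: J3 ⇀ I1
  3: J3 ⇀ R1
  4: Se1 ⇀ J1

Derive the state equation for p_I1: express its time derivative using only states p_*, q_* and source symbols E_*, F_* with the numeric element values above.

b4 |J1  (source Se1 imposes e)
b0 |J2  (J1 effort already set via bond 4)
b1 |J3  (J2 effort already set via bond 0)
b2 |I1  (I1: I, integral causality)
b3 |J3  (common-f at J3 fixed by 2)

dp_I1/dt = E_Se1 - 7*p_I1/2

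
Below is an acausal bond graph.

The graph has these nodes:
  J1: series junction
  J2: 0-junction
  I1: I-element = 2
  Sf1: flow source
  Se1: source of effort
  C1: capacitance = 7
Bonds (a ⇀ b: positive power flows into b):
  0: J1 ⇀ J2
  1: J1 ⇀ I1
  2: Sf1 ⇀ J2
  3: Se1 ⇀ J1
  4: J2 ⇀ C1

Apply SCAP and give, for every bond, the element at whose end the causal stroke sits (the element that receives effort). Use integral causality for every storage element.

b0 →J1
b1 →I1
b2 →Sf1
b3 →J1
b4 →J2

β2 →Sf1  (Sf1 fixes flow; stroke at Sf1)
β3 →J1  (Se1 (Se) sets effort on bond)
β1 →I1  (prefer integral on I1)
β0 →J1  (1-jn J1 has f-setter on 1)
β4 →J2  (closing 0-jn rule on J2)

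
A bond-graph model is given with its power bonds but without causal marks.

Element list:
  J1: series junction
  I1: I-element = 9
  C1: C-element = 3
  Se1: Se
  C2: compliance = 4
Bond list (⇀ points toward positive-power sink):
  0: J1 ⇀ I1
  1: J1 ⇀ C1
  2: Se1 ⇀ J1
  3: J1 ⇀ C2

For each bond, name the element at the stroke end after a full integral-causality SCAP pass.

#0 stroke→I1
#1 stroke→J1
#2 stroke→J1
#3 stroke→J1

β2 →J1  (Se1 fixes effort; stroke away)
β0 →I1  (I1 outputs flow p/I1)
β1 →J1  (1-jn J1 has f-setter on 0)
β3 →J1  (common-f at J1 fixed by 0)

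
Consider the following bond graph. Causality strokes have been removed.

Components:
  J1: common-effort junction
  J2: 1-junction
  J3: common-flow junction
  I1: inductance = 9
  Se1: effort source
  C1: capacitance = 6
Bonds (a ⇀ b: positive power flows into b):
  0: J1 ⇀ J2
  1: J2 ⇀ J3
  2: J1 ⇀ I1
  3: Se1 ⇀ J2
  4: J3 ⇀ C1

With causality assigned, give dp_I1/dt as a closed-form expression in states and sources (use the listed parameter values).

dp_I1/dt = -E_Se1 + q_C1/6

#3 |J2  (Se1: effort source, stroke at far end)
#2 |I1  (I1 integral (f out))
#0 |J1  (only one effort-in slot at J1)
#1 |J2  (1-jn J2 has f-setter on 0)
#4 |J3  (1-jn J3 has f-setter on 1)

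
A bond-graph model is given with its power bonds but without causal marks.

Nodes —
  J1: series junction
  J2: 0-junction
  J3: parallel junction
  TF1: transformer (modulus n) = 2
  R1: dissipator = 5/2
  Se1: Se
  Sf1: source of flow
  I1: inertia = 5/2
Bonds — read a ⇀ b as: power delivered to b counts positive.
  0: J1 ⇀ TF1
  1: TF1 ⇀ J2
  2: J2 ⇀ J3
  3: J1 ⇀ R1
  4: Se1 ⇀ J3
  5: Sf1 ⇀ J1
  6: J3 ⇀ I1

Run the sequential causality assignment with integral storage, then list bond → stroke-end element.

β0 stroke at J1
β1 stroke at TF1
β2 stroke at J2
β3 stroke at J1
β4 stroke at J3
β5 stroke at Sf1
β6 stroke at I1

#4 →J3  (Se1: effort source, stroke at far end)
#5 →Sf1  (Sf1: flow source, stroke at near end)
#0 →J1  (J1 flow already set via bond 5)
#3 →J1  (J1: bond 5 brought flow, rest push out)
#2 →J2  (J3 effort already set via bond 4)
#6 →I1  (0-jn J3 has e-setter on 4)
#1 →TF1  (TF TF1: opposite of bond 0)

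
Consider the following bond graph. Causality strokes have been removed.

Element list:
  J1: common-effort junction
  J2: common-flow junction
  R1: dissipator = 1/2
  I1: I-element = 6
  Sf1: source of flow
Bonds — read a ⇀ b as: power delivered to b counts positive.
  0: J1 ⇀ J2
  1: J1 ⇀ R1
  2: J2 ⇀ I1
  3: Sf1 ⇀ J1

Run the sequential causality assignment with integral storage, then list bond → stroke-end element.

β3 stroke at Sf1  (Sf1 fixes flow; stroke at Sf1)
β2 stroke at I1  (I1 outputs flow p/I1)
β0 stroke at J2  (J2 flow already set via bond 2)
β1 stroke at J1  (J1: last free bond brings effort in)

#0 stroke→J2
#1 stroke→J1
#2 stroke→I1
#3 stroke→Sf1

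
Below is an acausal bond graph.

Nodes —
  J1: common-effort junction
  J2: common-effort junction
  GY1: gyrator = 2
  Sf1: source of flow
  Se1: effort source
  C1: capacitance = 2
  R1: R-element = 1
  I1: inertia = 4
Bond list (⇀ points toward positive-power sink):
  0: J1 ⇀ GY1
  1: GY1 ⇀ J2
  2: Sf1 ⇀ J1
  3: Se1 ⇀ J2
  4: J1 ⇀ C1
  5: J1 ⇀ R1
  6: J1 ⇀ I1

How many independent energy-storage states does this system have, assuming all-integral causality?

bond 2 |Sf1  (source Sf1 imposes f)
bond 3 |J2  (Se1 (Se) sets effort on bond)
bond 1 |GY1  (J2 effort already set via bond 3)
bond 0 |GY1  (GY GY1: same side as bond 1)
bond 4 |J1  (prefer integral on C1)
bond 5 |R1  (J1 effort already set via bond 4)
bond 6 |I1  (0-jn J1 has e-setter on 4)

2  (C1, I1 all integral)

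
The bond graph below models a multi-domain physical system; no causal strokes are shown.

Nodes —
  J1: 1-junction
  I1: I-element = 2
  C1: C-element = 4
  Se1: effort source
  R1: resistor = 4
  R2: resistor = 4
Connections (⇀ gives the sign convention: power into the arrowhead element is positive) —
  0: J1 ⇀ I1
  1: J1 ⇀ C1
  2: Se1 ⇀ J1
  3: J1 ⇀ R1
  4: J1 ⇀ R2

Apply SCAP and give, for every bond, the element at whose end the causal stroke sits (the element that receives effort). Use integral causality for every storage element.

#0 stroke→I1
#1 stroke→J1
#2 stroke→J1
#3 stroke→J1
#4 stroke→J1

#2 →J1  (source Se1 imposes e)
#0 →I1  (prefer integral on I1)
#1 →J1  (1-jn J1 has f-setter on 0)
#3 →J1  (1-jn J1 has f-setter on 0)
#4 →J1  (common-f at J1 fixed by 0)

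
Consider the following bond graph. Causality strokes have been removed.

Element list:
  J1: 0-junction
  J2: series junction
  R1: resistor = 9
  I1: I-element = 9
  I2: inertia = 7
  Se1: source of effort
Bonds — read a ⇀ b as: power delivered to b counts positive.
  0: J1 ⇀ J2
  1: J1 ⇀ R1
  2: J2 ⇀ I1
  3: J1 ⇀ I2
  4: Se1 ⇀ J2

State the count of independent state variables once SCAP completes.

b4 stroke→J2  (Se1 fixes effort; stroke away)
b2 stroke→I1  (prefer integral on I1)
b0 stroke→J2  (J2 flow already set via bond 2)
b3 stroke→I2  (I2: I, integral causality)
b1 stroke→J1  (J1 needs exactly one e-in)

2  (I1, I2 all integral)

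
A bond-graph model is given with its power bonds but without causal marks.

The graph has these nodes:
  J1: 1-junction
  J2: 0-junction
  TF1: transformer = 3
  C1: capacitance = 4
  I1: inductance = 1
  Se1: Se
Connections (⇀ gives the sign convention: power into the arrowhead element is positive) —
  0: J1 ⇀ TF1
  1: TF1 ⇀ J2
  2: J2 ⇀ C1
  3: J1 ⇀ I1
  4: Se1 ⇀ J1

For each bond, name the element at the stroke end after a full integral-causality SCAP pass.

#0 |J1
#1 |TF1
#2 |J2
#3 |I1
#4 |J1

#4 |J1  (Se1 (Se) sets effort on bond)
#2 |J2  (C1 integral (e out))
#1 |TF1  (J2 effort already set via bond 2)
#0 |J1  (TF1: transformer flips bond 1)
#3 |I1  (closing 1-jn rule on J1)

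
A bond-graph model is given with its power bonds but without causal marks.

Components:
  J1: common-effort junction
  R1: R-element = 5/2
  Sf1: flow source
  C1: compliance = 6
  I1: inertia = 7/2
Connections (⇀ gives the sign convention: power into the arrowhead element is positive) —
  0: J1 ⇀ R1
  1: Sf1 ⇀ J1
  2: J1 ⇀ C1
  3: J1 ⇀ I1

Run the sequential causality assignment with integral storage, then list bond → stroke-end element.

#0 |R1
#1 |Sf1
#2 |J1
#3 |I1

bond 1 stroke→Sf1  (Sf1 fixes flow; stroke at Sf1)
bond 2 stroke→J1  (C1: C, integral causality)
bond 0 stroke→R1  (0-jn J1 has e-setter on 2)
bond 3 stroke→I1  (common-e at J1 fixed by 2)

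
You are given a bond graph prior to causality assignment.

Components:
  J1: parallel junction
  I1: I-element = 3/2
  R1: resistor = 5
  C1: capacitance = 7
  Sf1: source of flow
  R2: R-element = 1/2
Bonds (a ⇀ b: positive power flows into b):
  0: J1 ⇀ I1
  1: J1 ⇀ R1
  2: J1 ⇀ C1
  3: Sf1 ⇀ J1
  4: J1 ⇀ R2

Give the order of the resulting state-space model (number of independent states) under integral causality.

2  (C1, I1 all integral)

β3 |Sf1  (Sf1 (Sf) sets flow on bond)
β0 |I1  (I1 outputs flow p/I1)
β2 |J1  (C1 outputs effort q/C1)
β1 |R1  (J1: bond 2 brought effort, rest push out)
β4 |R2  (common-e at J1 fixed by 2)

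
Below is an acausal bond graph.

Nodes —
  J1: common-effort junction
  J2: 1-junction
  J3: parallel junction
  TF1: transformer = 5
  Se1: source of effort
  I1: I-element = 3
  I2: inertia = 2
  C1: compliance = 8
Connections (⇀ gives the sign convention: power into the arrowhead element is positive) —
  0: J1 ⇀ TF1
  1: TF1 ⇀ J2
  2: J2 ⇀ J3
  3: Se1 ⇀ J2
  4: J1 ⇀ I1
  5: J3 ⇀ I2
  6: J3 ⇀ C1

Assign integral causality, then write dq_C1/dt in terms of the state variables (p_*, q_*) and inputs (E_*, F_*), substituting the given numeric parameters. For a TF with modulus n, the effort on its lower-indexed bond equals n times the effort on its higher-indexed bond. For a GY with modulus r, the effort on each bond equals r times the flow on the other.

dq_C1/dt = -5*p_I1/3 - p_I2/2

b3 stroke→J2  (source Se1 imposes e)
b4 stroke→I1  (I1: I, integral causality)
b0 stroke→J1  (J1: last free bond brings effort in)
b1 stroke→TF1  (TF1 one-in-one-out from 0)
b2 stroke→J2  (1-jn J2 has f-setter on 1)
b5 stroke→I2  (I2 outputs flow p/I2)
b6 stroke→J3  (closing 0-jn rule on J3)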